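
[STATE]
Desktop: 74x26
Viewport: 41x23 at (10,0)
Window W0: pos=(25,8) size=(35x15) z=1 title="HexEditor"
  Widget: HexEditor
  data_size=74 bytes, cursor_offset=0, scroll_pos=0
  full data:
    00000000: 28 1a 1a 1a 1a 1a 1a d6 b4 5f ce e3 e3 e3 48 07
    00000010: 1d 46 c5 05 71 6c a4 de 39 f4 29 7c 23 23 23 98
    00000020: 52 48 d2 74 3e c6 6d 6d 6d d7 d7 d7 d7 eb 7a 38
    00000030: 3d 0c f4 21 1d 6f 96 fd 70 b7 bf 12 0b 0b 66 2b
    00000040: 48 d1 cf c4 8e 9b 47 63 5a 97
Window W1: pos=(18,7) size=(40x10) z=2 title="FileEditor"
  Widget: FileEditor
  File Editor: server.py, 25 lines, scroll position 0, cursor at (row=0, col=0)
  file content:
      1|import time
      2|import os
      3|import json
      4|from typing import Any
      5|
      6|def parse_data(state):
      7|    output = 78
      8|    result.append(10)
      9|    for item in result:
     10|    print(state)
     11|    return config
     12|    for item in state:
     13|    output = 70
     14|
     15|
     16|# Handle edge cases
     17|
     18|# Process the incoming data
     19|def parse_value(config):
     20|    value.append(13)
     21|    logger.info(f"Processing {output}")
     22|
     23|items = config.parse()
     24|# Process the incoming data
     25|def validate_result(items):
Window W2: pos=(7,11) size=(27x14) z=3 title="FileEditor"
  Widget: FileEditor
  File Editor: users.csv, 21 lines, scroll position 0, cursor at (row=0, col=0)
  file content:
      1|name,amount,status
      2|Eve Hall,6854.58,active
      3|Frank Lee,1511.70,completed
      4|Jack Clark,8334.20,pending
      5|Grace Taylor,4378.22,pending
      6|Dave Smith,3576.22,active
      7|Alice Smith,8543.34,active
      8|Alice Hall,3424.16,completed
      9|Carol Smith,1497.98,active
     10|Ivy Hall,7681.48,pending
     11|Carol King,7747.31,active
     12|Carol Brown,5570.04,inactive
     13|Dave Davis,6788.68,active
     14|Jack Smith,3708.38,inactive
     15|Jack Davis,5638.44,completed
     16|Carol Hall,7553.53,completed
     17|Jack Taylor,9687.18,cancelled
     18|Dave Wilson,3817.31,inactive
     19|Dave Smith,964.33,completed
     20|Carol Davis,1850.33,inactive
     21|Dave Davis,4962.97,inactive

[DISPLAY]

                                         
                                         
                                         
                                         
                                         
                                         
                                         
        ┏━━━━━━━━━━━━━━━━━━━━━━━━━━━━━━━━
        ┃ FileEditor                     
        ┠────────────────────────────────
        ┃█mport time                     
━━━━━━━━━━━━━━━━━━━━━━━┓                 
ileEditor              ┃                 
───────────────────────┨ort Any          
me,amount,status      ▲┃                 
e Hall,6854.58,active █┃state):          
ank Lee,1511.70,comple░┃━━━━━━━━━━━━━━━━━
ck Clark,8334.20,pendi░┃                 
ace Taylor,4378.22,pen░┃                 
ve Smith,3576.22,activ░┃                 
ice Smith,8543.34,acti░┃                 
ice Hall,3424.16,compl░┃                 
rol Smith,1497.98,acti░┃━━━━━━━━━━━━━━━━━


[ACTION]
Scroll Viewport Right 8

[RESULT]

                                         
                                         
                                         
                                         
                                         
                                         
                                         
┏━━━━━━━━━━━━━━━━━━━━━━━━━━━━━━━━━━━━━━┓ 
┃ FileEditor                           ┃━
┠──────────────────────────────────────┨ 
┃█mport time                          ▲┃─
━━━━━━━━━━━━━━━┓                      █┃6
r              ┃                      ░┃e
───────────────┨ort Any               ░┃d
t,status      ▲┃                      ░┃d
854.58,active █┃state):               ▼┃3
1511.70,comple░┃━━━━━━━━━━━━━━━━━━━━━━━┛ 
,8334.20,pendi░┃                         
or,4378.22,pen░┃                         
,3576.22,activ░┃                         
h,8543.34,acti░┃                         
,3424.16,compl░┃                         
h,1497.98,acti░┃━━━━━━━━━━━━━━━━━━━━━━━━━


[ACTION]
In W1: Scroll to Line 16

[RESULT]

                                         
                                         
                                         
                                         
                                         
                                         
                                         
┏━━━━━━━━━━━━━━━━━━━━━━━━━━━━━━━━━━━━━━┓ 
┃ FileEditor                           ┃━
┠──────────────────────────────────────┨ 
┃# Handle edge cases                  ▲┃─
━━━━━━━━━━━━━━━┓                      ░┃6
r              ┃ncoming data          ░┃e
───────────────┨(config):             ░┃d
t,status      ▲┃d(13)                 █┃d
854.58,active █┃(f"Processing {output}▼┃3
1511.70,comple░┃━━━━━━━━━━━━━━━━━━━━━━━┛ 
,8334.20,pendi░┃                         
or,4378.22,pen░┃                         
,3576.22,activ░┃                         
h,8543.34,acti░┃                         
,3424.16,compl░┃                         
h,1497.98,acti░┃━━━━━━━━━━━━━━━━━━━━━━━━━


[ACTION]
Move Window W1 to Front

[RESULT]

                                         
                                         
                                         
                                         
                                         
                                         
                                         
┏━━━━━━━━━━━━━━━━━━━━━━━━━━━━━━━━━━━━━━┓ 
┃ FileEditor                           ┃━
┠──────────────────────────────────────┨ 
┃# Handle edge cases                  ▲┃─
┃                                     ░┃6
┃# Process the incoming data          ░┃e
┃def parse_value(config):             ░┃d
┃    value.append(13)                 █┃d
┃    logger.info(f"Processing {output}▼┃3
┗━━━━━━━━━━━━━━━━━━━━━━━━━━━━━━━━━━━━━━┛ 
,8334.20,pendi░┃                         
or,4378.22,pen░┃                         
,3576.22,activ░┃                         
h,8543.34,acti░┃                         
,3424.16,compl░┃                         
h,1497.98,acti░┃━━━━━━━━━━━━━━━━━━━━━━━━━


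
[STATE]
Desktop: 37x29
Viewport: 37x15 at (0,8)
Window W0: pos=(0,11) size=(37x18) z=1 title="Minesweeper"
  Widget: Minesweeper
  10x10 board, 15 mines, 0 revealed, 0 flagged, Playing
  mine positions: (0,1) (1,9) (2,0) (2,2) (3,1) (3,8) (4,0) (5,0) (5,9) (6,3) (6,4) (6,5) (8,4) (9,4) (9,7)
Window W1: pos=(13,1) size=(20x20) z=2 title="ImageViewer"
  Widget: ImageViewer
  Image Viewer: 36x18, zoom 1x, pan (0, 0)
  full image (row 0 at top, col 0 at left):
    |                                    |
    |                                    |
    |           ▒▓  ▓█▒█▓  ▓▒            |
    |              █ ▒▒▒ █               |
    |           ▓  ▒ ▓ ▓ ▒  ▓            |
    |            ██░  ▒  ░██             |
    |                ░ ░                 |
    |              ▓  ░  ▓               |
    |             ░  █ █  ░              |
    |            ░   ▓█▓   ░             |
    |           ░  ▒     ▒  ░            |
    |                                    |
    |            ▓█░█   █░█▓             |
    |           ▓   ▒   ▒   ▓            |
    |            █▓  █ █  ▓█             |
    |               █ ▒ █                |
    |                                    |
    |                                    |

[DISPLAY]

             ┃           ▓  ▒ ▓ ┃    
             ┃            ██░  ▒┃    
             ┃                ░ ┃    
┏━━━━━━━━━━━━┃              ▓  ░┃━━━┓
┃ Minesweeper┃             ░  █ ┃   ┃
┠────────────┃            ░   ▓█┃───┨
┃■■■■■■■■■■  ┃           ░  ▒   ┃   ┃
┃■■■■■■■■■■  ┃                  ┃   ┃
┃■■■■■■■■■■  ┃            ▓█░█  ┃   ┃
┃■■■■■■■■■■  ┃           ▓   ▒  ┃   ┃
┃■■■■■■■■■■  ┃            █▓  █ ┃   ┃
┃■■■■■■■■■■  ┃               █ ▒┃   ┃
┃■■■■■■■■■■  ┗━━━━━━━━━━━━━━━━━━┛   ┃
┃■■■■■■■■■■                         ┃
┃■■■■■■■■■■                         ┃


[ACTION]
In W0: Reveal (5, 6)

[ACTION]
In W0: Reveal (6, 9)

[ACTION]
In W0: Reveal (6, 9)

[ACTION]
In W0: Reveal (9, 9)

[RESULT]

             ┃           ▓  ▒ ▓ ┃    
             ┃            ██░  ▒┃    
             ┃                ░ ┃    
┏━━━━━━━━━━━━┃              ▓  ░┃━━━┓
┃ Minesweeper┃             ░  █ ┃   ┃
┠────────────┃            ░   ▓█┃───┨
┃■■1     1■  ┃           ░  ▒   ┃   ┃
┃■■21    1■  ┃                  ┃   ┃
┃■■■1   12■  ┃            ▓█░█  ┃   ┃
┃■■21   1■■  ┃           ▓   ▒  ┃   ┃
┃■■1    12■  ┃            █▓  █ ┃   ┃
┃■■12321 1■  ┃               █ ▒┃   ┃
┃■■■■■■1 11  ┗━━━━━━━━━━━━━━━━━━┛   ┃
┃■■■■■■1                            ┃
┃■■■■■■111                          ┃


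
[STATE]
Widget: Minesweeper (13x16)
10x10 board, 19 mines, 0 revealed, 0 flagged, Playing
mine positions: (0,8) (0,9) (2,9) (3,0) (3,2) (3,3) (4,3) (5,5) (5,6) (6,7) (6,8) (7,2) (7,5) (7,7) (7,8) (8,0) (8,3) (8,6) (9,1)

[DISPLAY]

■■■■■■■■■■   
■■■■■■■■■■   
■■■■■■■■■■   
■■■■■■■■■■   
■■■■■■■■■■   
■■■■■■■■■■   
■■■■■■■■■■   
■■■■■■■■■■   
■■■■■■■■■■   
■■■■■■■■■■   
             
             
             
             
             
             


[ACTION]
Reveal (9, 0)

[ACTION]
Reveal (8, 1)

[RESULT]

■■■■■■■■■■   
■■■■■■■■■■   
■■■■■■■■■■   
■■■■■■■■■■   
■■■■■■■■■■   
■■■■■■■■■■   
■■■■■■■■■■   
■■■■■■■■■■   
■3■■■■■■■■   
2■■■■■■■■■   
             
             
             
             
             
             


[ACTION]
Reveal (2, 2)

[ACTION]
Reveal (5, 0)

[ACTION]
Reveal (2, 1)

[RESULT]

■■■■■■■■■■   
■■■■■■■■■■   
■22■■■■■■■   
■■■■■■■■■■   
123■■■■■■■   
  1■■■■■■■   
 11■■■■■■■   
12■■■■■■■■   
■3■■■■■■■■   
2■■■■■■■■■   
             
             
             
             
             
             


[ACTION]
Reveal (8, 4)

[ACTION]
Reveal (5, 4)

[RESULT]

■■■■■■■■■■   
■■■■■■■■■■   
■22■■■■■■■   
■■■■■■■■■■   
123■■■■■■■   
  1■2■■■■■   
 11■■■■■■■   
12■■■■■■■■   
■3■■2■■■■■   
2■■■■■■■■■   
             
             
             
             
             
             


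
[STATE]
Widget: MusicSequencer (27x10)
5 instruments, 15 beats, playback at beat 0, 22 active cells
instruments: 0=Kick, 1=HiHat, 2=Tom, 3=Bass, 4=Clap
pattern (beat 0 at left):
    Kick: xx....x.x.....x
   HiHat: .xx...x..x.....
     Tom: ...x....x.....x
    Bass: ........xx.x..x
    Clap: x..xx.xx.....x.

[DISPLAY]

      ▼12345678901234      
  Kick██····█·█·····█      
 HiHat·██···█··█·····      
   Tom···█····█·····█      
  Bass········██·█··█      
  Clap█··██·██·····█·      
                           
                           
                           
                           


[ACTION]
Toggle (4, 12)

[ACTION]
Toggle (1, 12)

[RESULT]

      ▼12345678901234      
  Kick██····█·█·····█      
 HiHat·██···█··█··█··      
   Tom···█····█·····█      
  Bass········██·█··█      
  Clap█··██·██····██·      
                           
                           
                           
                           


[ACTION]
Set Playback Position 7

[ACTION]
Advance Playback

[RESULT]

      01234567▼901234      
  Kick██····█·█·····█      
 HiHat·██···█··█··█··      
   Tom···█····█·····█      
  Bass········██·█··█      
  Clap█··██·██····██·      
                           
                           
                           
                           


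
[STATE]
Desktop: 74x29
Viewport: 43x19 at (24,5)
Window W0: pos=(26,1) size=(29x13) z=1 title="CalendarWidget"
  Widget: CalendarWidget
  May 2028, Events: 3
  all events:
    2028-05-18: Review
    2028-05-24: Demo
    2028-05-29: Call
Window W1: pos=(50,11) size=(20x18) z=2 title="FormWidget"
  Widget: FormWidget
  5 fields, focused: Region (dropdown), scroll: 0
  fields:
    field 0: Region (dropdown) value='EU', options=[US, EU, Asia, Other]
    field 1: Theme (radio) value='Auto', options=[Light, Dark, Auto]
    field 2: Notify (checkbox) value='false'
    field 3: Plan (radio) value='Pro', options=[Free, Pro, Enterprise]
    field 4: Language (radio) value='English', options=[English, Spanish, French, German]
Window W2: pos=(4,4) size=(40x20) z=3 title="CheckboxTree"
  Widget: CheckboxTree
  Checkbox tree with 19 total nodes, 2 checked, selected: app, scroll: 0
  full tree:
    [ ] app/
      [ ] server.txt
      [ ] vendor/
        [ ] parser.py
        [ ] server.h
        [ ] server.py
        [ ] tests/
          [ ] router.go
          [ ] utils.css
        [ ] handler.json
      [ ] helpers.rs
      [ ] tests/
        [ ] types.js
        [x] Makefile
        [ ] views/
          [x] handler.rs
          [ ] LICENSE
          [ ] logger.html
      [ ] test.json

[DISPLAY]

                   ┃ Su       ┃            
───────────────────┨  7       ┃            
                   ┃ 14       ┃            
                   ┃0 21      ┃            
                   ┃7 28      ┃            
                   ┃          ┃            
                   ┃      ┏━━━━━━━━━━━━━━━━
                   ┃      ┃ FormWidget     
                   ┃━━━━━━┠────────────────
o                  ┃      ┃> Region:     [E
s                  ┃      ┃  Theme:      ( 
on                 ┃      ┃  Notify:     [ 
                   ┃      ┃  Plan:       ( 
                   ┃      ┃  Language:   (●
                   ┃      ┃                
                   ┃      ┃                
                   ┃      ┃                
rs                 ┃      ┃                
━━━━━━━━━━━━━━━━━━━┛      ┃                


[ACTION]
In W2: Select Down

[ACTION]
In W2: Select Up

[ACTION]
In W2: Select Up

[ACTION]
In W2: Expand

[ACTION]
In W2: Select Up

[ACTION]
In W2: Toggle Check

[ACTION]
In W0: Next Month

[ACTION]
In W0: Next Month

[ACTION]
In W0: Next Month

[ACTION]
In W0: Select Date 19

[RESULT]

                   ┃ Su       ┃            
───────────────────┨  6       ┃            
                   ┃ 13       ┃            
                   ┃9] 20     ┃            
                   ┃ 27       ┃            
                   ┃          ┃            
                   ┃      ┏━━━━━━━━━━━━━━━━
                   ┃      ┃ FormWidget     
                   ┃━━━━━━┠────────────────
o                  ┃      ┃> Region:     [E
s                  ┃      ┃  Theme:      ( 
on                 ┃      ┃  Notify:     [ 
                   ┃      ┃  Plan:       ( 
                   ┃      ┃  Language:   (●
                   ┃      ┃                
                   ┃      ┃                
                   ┃      ┃                
rs                 ┃      ┃                
━━━━━━━━━━━━━━━━━━━┛      ┃                


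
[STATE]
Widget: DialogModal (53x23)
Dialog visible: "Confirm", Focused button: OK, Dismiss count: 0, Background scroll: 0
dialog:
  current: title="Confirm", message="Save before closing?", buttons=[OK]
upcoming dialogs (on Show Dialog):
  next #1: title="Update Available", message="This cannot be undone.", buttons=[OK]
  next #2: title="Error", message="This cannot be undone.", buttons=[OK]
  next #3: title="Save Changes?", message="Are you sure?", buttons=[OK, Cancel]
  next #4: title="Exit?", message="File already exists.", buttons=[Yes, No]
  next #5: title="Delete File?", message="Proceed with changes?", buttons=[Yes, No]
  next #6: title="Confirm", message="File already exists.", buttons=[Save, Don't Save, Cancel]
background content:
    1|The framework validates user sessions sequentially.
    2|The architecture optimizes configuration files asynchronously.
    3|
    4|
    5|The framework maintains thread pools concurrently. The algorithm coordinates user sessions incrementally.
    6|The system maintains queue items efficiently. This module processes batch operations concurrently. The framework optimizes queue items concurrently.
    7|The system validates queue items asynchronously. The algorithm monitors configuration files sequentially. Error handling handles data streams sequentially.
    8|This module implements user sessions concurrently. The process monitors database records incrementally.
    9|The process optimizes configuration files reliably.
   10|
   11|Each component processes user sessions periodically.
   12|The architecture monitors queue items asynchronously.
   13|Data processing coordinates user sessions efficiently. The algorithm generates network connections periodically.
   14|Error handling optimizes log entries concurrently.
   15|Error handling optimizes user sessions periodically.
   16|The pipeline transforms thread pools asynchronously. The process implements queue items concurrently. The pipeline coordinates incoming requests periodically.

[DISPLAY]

The framework validates user sessions sequentially.  
The architecture optimizes configuration files asynch
                                                     
                                                     
The framework maintains thread pools concurrently. Th
The system maintains queue items efficiently. This mo
The system validates queue items asynchronously. The 
This module implements user sessions concurrently. Th
The process optimizes configuration files reliably.  
              ┌──────────────────────┐               
Each component│       Confirm        │ periodically. 
The architectu│ Save before closing? │asynchronously.
Data processin│         [OK]         │ons efficiently
Error handling└──────────────────────┘oncurrently.   
Error handling optimizes user sessions periodically. 
The pipeline transforms thread pools asynchronously. 
                                                     
                                                     
                                                     
                                                     
                                                     
                                                     
                                                     


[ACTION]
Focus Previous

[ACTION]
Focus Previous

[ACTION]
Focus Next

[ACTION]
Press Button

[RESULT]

The framework validates user sessions sequentially.  
The architecture optimizes configuration files asynch
                                                     
                                                     
The framework maintains thread pools concurrently. Th
The system maintains queue items efficiently. This mo
The system validates queue items asynchronously. The 
This module implements user sessions concurrently. Th
The process optimizes configuration files reliably.  
                                                     
Each component processes user sessions periodically. 
The architecture monitors queue items asynchronously.
Data processing coordinates user sessions efficiently
Error handling optimizes log entries concurrently.   
Error handling optimizes user sessions periodically. 
The pipeline transforms thread pools asynchronously. 
                                                     
                                                     
                                                     
                                                     
                                                     
                                                     
                                                     


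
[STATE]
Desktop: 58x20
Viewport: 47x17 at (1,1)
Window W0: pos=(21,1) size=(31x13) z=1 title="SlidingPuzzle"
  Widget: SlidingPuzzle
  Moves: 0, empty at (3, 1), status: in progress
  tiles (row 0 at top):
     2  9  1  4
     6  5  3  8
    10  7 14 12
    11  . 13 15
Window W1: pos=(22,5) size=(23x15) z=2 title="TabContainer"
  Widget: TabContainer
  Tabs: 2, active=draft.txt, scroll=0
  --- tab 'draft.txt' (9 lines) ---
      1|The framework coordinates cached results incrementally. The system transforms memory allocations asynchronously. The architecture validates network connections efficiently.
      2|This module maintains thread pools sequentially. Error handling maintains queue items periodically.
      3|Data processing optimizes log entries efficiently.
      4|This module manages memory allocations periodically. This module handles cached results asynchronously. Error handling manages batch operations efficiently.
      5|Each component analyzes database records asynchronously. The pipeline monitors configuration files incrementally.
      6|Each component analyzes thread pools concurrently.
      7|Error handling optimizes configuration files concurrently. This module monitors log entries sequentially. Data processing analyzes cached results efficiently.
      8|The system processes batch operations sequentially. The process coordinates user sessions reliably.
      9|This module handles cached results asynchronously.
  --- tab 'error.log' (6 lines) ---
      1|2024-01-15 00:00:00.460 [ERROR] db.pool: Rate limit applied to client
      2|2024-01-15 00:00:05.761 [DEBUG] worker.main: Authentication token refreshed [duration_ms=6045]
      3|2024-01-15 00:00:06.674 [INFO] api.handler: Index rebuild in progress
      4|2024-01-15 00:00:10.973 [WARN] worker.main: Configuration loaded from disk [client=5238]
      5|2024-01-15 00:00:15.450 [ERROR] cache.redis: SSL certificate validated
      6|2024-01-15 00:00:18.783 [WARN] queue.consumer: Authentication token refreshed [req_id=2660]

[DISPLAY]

                    ┏━━━━━━━━━━━━━━━━━━━━━━━━━━
                    ┃ SlidingPuzzle            
                    ┠──────────────────────────
                    ┃┌────┬────┬────┬────┐     
                    ┃┏━━━━━━━━━━━━━━━━━━━━━┓   
                    ┃┃ TabContainer        ┃   
                    ┃┠─────────────────────┨   
                    ┃┃[draft.txt]│ error.lo┃   
                    ┃┃─────────────────────┃   
                    ┃┃The framework coordin┃   
                    ┃┃This module maintains┃   
                    ┃┃Data processing optim┃   
                    ┗┃This module manages m┃━━━
                     ┃Each component analyz┃   
                     ┃Each component analyz┃   
                     ┃Error handling optimi┃   
                     ┃The system processes ┃   


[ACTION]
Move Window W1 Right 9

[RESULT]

                    ┏━━━━━━━━━━━━━━━━━━━━━━━━━━
                    ┃ SlidingPuzzle            
                    ┠──────────────────────────
                    ┃┌────┬────┬────┬────┐     
                    ┃│  2 │  9┏━━━━━━━━━━━━━━━━
                    ┃├────┼───┃ TabContainer   
                    ┃│  6 │  5┠────────────────
                    ┃├────┼───┃[draft.txt]│ err
                    ┃│ 10 │  7┃────────────────
                    ┃├────┼───┃The framework co
                    ┃│ 11 │   ┃This module main
                    ┃└────┴───┃Data processing 
                    ┗━━━━━━━━━┃This module mana
                              ┃Each component a
                              ┃Each component a
                              ┃Error handling o
                              ┃The system proce


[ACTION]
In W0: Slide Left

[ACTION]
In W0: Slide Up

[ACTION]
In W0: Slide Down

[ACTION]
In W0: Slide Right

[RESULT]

                    ┏━━━━━━━━━━━━━━━━━━━━━━━━━━
                    ┃ SlidingPuzzle            
                    ┠──────────────────────────
                    ┃┌────┬────┬────┬────┐     
                    ┃│  2 │  9┏━━━━━━━━━━━━━━━━
                    ┃├────┼───┃ TabContainer   
                    ┃│  6 │  5┠────────────────
                    ┃├────┼───┃[draft.txt]│ err
                    ┃│ 10 │   ┃────────────────
                    ┃├────┼───┃The framework co
                    ┃│ 11 │ 13┃This module main
                    ┃└────┴───┃Data processing 
                    ┗━━━━━━━━━┃This module mana
                              ┃Each component a
                              ┃Each component a
                              ┃Error handling o
                              ┃The system proce


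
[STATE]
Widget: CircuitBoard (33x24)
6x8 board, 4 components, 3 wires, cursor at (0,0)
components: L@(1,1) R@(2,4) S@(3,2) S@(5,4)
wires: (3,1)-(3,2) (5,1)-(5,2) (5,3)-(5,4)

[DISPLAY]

   0 1 2 3 4 5                   
0  [.]                           
                                 
1       L                        
                                 
2                   R            
                                 
3       · ─ S                    
                                 
4                                
                                 
5       · ─ ·   · ─ S            
                                 
6                                
                                 
7                                
Cursor: (0,0)                    
                                 
                                 
                                 
                                 
                                 
                                 
                                 


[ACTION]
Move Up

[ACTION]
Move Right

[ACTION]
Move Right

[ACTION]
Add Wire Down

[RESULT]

   0 1 2 3 4 5                   
0          [.]                   
            │                    
1       L   ·                    
                                 
2                   R            
                                 
3       · ─ S                    
                                 
4                                
                                 
5       · ─ ·   · ─ S            
                                 
6                                
                                 
7                                
Cursor: (0,2)                    
                                 
                                 
                                 
                                 
                                 
                                 
                                 


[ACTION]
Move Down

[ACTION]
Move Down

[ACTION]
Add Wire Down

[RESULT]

   0 1 2 3 4 5                   
0           ·                    
            │                    
1       L   ·                    
                                 
2          [.]      R            
            │                    
3       · ─ S                    
                                 
4                                
                                 
5       · ─ ·   · ─ S            
                                 
6                                
                                 
7                                
Cursor: (2,2)                    
                                 
                                 
                                 
                                 
                                 
                                 
                                 


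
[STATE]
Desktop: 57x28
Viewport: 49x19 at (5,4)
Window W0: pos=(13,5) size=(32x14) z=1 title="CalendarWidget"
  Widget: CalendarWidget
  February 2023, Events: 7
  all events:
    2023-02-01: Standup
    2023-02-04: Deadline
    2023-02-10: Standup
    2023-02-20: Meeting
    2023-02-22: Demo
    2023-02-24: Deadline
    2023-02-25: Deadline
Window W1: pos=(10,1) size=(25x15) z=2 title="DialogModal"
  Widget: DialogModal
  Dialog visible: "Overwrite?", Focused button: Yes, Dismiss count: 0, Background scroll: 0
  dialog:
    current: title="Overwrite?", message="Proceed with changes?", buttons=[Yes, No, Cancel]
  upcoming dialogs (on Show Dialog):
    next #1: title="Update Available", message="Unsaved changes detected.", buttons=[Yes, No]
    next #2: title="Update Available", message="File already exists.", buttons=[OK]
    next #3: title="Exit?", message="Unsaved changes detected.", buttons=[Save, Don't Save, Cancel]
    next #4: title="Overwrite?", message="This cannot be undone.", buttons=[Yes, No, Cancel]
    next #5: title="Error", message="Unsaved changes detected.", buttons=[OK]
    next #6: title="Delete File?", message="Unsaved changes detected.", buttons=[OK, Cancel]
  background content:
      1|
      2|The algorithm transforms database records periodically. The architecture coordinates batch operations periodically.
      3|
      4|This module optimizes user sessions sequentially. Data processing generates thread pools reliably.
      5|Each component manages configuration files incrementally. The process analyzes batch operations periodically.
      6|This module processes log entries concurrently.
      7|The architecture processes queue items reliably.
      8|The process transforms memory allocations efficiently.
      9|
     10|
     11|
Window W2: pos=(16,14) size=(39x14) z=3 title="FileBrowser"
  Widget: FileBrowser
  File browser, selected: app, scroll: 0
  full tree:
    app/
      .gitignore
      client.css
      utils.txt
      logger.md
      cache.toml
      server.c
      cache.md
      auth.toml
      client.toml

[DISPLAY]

     ┃                       ┃                   
     ┃The algorithm transform┃━━━━━━━━━┓         
     ┃                       ┃         ┃         
     ┃Th┌─────────────────┐ u┃─────────┨         
     ┃Ea│    Overwrite?   │s ┃         ┃         
     ┃Th│Proceed with chan│ l┃         ┃         
     ┃Th│[Yes]  No   Cance│es┃5        ┃         
     ┃Th└─────────────────┘s ┃         ┃         
     ┃                       ┃         ┃         
     ┃                       ┃ 26      ┃         
     ┃     ┏━━━━━━━━━━━━━━━━━━━━━━━━━━━━━━━━━━━━━
     ┗━━━━━┃ FileBrowser                         
        ┃  ┠─────────────────────────────────────
        ┃  ┃> [-] app/                           
        ┗━━┃    .gitignore                       
           ┃    client.css                       
           ┃    utils.txt                        
           ┃    logger.md                        
           ┃    cache.toml                       


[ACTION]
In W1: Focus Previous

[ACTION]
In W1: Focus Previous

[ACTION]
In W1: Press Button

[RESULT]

     ┃                       ┃                   
     ┃The algorithm transform┃━━━━━━━━━┓         
     ┃                       ┃         ┃         
     ┃This module optimizes u┃─────────┨         
     ┃Each component manages ┃         ┃         
     ┃This module processes l┃         ┃         
     ┃The architecture proces┃5        ┃         
     ┃The process transforms ┃         ┃         
     ┃                       ┃         ┃         
     ┃                       ┃ 26      ┃         
     ┃     ┏━━━━━━━━━━━━━━━━━━━━━━━━━━━━━━━━━━━━━
     ┗━━━━━┃ FileBrowser                         
        ┃  ┠─────────────────────────────────────
        ┃  ┃> [-] app/                           
        ┗━━┃    .gitignore                       
           ┃    client.css                       
           ┃    utils.txt                        
           ┃    logger.md                        
           ┃    cache.toml                       


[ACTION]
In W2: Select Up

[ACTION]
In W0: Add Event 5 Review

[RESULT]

     ┃                       ┃                   
     ┃The algorithm transform┃━━━━━━━━━┓         
     ┃                       ┃         ┃         
     ┃This module optimizes u┃─────────┨         
     ┃Each component manages ┃         ┃         
     ┃This module processes l┃         ┃         
     ┃The architecture proces┃5*       ┃         
     ┃The process transforms ┃         ┃         
     ┃                       ┃         ┃         
     ┃                       ┃ 26      ┃         
     ┃     ┏━━━━━━━━━━━━━━━━━━━━━━━━━━━━━━━━━━━━━
     ┗━━━━━┃ FileBrowser                         
        ┃  ┠─────────────────────────────────────
        ┃  ┃> [-] app/                           
        ┗━━┃    .gitignore                       
           ┃    client.css                       
           ┃    utils.txt                        
           ┃    logger.md                        
           ┃    cache.toml                       


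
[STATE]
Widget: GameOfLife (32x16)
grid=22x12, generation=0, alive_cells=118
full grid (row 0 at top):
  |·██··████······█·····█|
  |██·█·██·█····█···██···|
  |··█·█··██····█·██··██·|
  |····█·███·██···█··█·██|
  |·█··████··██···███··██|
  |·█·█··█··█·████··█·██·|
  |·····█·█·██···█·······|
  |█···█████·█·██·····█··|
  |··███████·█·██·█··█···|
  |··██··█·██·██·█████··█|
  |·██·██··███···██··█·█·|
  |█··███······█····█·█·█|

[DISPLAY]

Gen: 0                          
·██··████······█·····█          
██·█·██·█····█···██···          
··█·█··██····█·██··██·          
····█·███·██···█··█·██          
·█··████··██···███··██          
·█·█··█··█·████··█·██·          
·····█·█·██···█·······          
█···█████·█·██·····█··          
··███████·█·██·█··█···          
··██··█·██·██·█████··█          
·██·██··███···██··█·█·          
█··███······█····█·█·█          
                                
                                
                                


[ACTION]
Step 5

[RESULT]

Gen: 5                          
·████·················          
█···············██····          
···········█···█····██          
···█······█··█···█··██          
·██·█·····██·█··█·█···          
·████·······█······█··          
···█···············█··          
···········██···███···          
··········█·█······█··          
·······█···█·····█████          
██·····█·········█████          
·······█··············          
                                
                                
                                


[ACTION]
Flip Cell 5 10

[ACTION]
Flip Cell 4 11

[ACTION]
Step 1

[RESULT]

Gen: 6                          
·███··················          
·███············█·····          
·················█··██          
··██······███·█·██·███          
·█··█····██·██···████·          
·█··█······█······██··          
···██·······█····█·█··          
···········██····███··          
··········█·█···█·····          
···········█·····█···█          
······███········█···█          
··················███·          
                                
                                
                                
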